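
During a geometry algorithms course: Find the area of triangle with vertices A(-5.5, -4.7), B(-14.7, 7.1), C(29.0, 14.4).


Area = |x_A(y_B-y_C) + x_B(y_C-y_A) + x_C(y_A-y_B)|/2
= |40.15 + (-280.77) + (-342.2)|/2
= 582.82/2 = 291.41

291.41


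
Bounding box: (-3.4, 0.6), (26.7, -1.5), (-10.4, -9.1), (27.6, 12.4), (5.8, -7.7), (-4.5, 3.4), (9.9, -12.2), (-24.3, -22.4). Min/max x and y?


x range: [-24.3, 27.6]
y range: [-22.4, 12.4]
Bounding box: (-24.3,-22.4) to (27.6,12.4)

(-24.3,-22.4) to (27.6,12.4)


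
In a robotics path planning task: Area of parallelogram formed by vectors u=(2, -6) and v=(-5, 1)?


|u x v| = |2*1 - (-6)*(-5)|
= |2 - 30| = 28

28


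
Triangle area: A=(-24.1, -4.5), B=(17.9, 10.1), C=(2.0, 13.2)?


Area = |x_A(y_B-y_C) + x_B(y_C-y_A) + x_C(y_A-y_B)|/2
= |74.71 + 316.83 + (-29.2)|/2
= 362.34/2 = 181.17

181.17


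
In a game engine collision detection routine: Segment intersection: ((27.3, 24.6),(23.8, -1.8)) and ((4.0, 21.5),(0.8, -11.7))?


Cross products: d1=763.64, d2=731.92, d3=-604.27, d4=-572.55
d1*d2 < 0 and d3*d4 < 0? no

No, they don't intersect


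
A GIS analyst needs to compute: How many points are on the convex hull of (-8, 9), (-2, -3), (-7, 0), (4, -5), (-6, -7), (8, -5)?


Convex hull vertices (CCW): (-8, 9), (-7, 0), (-6, -7), (8, -5)
Count = 4

4


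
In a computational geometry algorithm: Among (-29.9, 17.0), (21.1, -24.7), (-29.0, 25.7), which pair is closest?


d(P0,P1) = 65.8778, d(P0,P2) = 8.7464, d(P1,P2) = 71.0645
Closest: P0 and P2

Closest pair: (-29.9, 17.0) and (-29.0, 25.7), distance = 8.7464


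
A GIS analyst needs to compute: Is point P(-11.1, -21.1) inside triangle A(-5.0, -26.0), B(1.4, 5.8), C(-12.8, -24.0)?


Cross products: AB x AP = 225.34, BC x BP = 9.48, CA x CP = 26.02
All same sign? yes

Yes, inside


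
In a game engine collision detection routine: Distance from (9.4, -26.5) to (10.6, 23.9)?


dx=1.2, dy=50.4
d^2 = 1.2^2 + 50.4^2 = 2541.6
d = sqrt(2541.6) = 50.4143

50.4143


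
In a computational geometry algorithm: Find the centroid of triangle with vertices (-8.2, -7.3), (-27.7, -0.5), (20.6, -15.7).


Centroid = ((x_A+x_B+x_C)/3, (y_A+y_B+y_C)/3)
= (((-8.2)+(-27.7)+20.6)/3, ((-7.3)+(-0.5)+(-15.7))/3)
= (-5.1, -7.8333)

(-5.1, -7.8333)


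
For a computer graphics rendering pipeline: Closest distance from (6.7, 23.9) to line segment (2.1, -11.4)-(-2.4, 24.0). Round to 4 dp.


Project P onto AB: t = 0.9651 (clamped to [0,1])
Closest point on segment: (-2.2428, 22.7632)
Distance: 9.0147

9.0147


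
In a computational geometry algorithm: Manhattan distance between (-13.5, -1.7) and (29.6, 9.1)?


|(-13.5)-29.6| + |(-1.7)-9.1| = 43.1 + 10.8 = 53.9

53.9


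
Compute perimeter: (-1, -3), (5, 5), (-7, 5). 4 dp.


Sides: (-1, -3)->(5, 5): sqrt(100) = 10, (5, 5)->(-7, 5): sqrt(144) = 12, (-7, 5)->(-1, -3): sqrt(100) = 10
Sum = 32
Perimeter = 32

32


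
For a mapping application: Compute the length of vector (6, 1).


|u| = sqrt(6^2 + 1^2) = sqrt(37) = 6.0828

6.0828


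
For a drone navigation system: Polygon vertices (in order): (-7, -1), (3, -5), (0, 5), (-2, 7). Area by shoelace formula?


Shoelace sum: ((-7)*(-5) - 3*(-1)) + (3*5 - 0*(-5)) + (0*7 - (-2)*5) + ((-2)*(-1) - (-7)*7)
= 114
Area = |114|/2 = 57

57


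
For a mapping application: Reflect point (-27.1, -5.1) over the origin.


Reflection over origin: (x,y) -> (-x,-y)
(-27.1, -5.1) -> (27.1, 5.1)

(27.1, 5.1)


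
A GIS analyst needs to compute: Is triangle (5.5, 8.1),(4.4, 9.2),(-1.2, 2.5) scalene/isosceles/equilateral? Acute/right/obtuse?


Side lengths squared: AB^2=2.42, BC^2=76.25, CA^2=76.25
Sorted: [2.42, 76.25, 76.25]
By sides: Isosceles, By angles: Acute

Isosceles, Acute


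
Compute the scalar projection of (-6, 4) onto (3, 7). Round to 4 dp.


u.v = 10, |v| = sqrt(58) = 7.6158
Scalar projection = u.v / |v| = 10 / sqrt(58) = 1.3131

1.3131


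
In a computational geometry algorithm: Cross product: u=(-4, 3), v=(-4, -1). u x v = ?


u x v = u_x*v_y - u_y*v_x = (-4)*(-1) - 3*(-4)
= 4 - (-12) = 16

16


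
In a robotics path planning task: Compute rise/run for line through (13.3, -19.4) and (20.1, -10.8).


slope = (y2-y1)/(x2-x1) = ((-10.8)-(-19.4))/(20.1-13.3) = 8.6/6.8 = 1.2647

1.2647


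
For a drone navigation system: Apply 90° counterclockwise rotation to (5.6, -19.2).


90° CCW: (x,y) -> (-y, x)
(5.6,-19.2) -> (19.2, 5.6)

(19.2, 5.6)


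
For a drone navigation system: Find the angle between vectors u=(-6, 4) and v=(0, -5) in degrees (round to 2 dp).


u.v = -20, |u| = sqrt(52) = 7.2111, |v| = sqrt(25) = 5
cos(theta) = u.v/(|u||v|) = -20/sqrt(1300) = -0.5547
theta = acos(-0.5547) = 123.69 degrees

123.69 degrees


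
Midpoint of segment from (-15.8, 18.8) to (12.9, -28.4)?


M = (((-15.8)+12.9)/2, (18.8+(-28.4))/2)
= (-1.45, -4.8)

(-1.45, -4.8)


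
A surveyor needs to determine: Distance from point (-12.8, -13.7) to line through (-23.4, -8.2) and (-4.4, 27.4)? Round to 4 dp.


|cross product| = 481.86
|line direction| = sqrt(1628.36) = 40.3529
Distance = 481.86/sqrt(1628.36) = 11.9411

11.9411


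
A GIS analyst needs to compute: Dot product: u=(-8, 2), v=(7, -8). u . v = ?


u . v = u_x*v_x + u_y*v_y = (-8)*7 + 2*(-8)
= (-56) + (-16) = -72

-72


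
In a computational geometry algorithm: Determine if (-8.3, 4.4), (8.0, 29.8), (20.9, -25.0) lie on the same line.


Cross product: (8-(-8.3))*((-25)-4.4) - (29.8-4.4)*(20.9-(-8.3))
= -1220.9

No, not collinear


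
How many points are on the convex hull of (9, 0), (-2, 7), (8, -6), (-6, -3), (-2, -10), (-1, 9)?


Convex hull vertices (CCW): (-6, -3), (-2, -10), (8, -6), (9, 0), (-1, 9), (-2, 7)
Count = 6

6


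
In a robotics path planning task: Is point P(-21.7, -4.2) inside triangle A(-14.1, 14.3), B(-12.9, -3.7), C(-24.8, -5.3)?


Cross products: AB x AP = -159, BC x BP = -8.13, CA x CP = -48.99
All same sign? yes

Yes, inside


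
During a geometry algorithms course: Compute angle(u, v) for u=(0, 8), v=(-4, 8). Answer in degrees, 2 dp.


u.v = 64, |u| = sqrt(64) = 8, |v| = sqrt(80) = 8.9443
cos(theta) = u.v/(|u||v|) = 64/sqrt(5120) = 0.894427
theta = acos(0.894427) = 26.57 degrees

26.57 degrees


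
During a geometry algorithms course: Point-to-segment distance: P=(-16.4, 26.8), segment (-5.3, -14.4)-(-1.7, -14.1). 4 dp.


Project P onto AB: t = 0 (clamped to [0,1])
Closest point on segment: (-5.3, -14.4)
Distance: 42.6691

42.6691


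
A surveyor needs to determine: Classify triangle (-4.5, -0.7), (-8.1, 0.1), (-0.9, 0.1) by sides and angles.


Side lengths squared: AB^2=13.6, BC^2=51.84, CA^2=13.6
Sorted: [13.6, 13.6, 51.84]
By sides: Isosceles, By angles: Obtuse

Isosceles, Obtuse


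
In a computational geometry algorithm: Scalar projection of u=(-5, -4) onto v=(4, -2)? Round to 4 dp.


u.v = -12, |v| = sqrt(20) = 4.4721
Scalar projection = u.v / |v| = -12 / sqrt(20) = -2.6833

-2.6833


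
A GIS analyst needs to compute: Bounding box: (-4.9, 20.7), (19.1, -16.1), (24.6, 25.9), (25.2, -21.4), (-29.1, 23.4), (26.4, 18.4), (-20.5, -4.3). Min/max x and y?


x range: [-29.1, 26.4]
y range: [-21.4, 25.9]
Bounding box: (-29.1,-21.4) to (26.4,25.9)

(-29.1,-21.4) to (26.4,25.9)


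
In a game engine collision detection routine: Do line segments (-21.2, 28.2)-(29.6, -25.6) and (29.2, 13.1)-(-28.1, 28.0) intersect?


Cross products: d1=-114.27, d2=2211.55, d3=1944.44, d4=-381.38
d1*d2 < 0 and d3*d4 < 0? yes

Yes, they intersect


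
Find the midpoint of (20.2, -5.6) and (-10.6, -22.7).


M = ((20.2+(-10.6))/2, ((-5.6)+(-22.7))/2)
= (4.8, -14.15)

(4.8, -14.15)


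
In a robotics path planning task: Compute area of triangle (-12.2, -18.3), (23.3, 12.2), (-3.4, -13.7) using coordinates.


Area = |x_A(y_B-y_C) + x_B(y_C-y_A) + x_C(y_A-y_B)|/2
= |(-315.98) + 107.18 + 103.7|/2
= 105.1/2 = 52.55

52.55


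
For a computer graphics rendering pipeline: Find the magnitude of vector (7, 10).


|u| = sqrt(7^2 + 10^2) = sqrt(149) = 12.2066

12.2066


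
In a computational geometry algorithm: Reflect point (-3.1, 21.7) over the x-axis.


Reflection over x-axis: (x,y) -> (x,-y)
(-3.1, 21.7) -> (-3.1, -21.7)

(-3.1, -21.7)


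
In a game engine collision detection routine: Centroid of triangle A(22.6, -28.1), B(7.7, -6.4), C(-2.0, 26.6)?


Centroid = ((x_A+x_B+x_C)/3, (y_A+y_B+y_C)/3)
= ((22.6+7.7+(-2))/3, ((-28.1)+(-6.4)+26.6)/3)
= (9.4333, -2.6333)

(9.4333, -2.6333)


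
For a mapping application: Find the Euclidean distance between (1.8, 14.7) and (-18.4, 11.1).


dx=-20.2, dy=-3.6
d^2 = (-20.2)^2 + (-3.6)^2 = 421
d = sqrt(421) = 20.5183

20.5183


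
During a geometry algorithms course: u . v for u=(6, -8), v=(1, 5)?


u . v = u_x*v_x + u_y*v_y = 6*1 + (-8)*5
= 6 + (-40) = -34

-34


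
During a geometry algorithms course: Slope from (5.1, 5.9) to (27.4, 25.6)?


slope = (y2-y1)/(x2-x1) = (25.6-5.9)/(27.4-5.1) = 19.7/22.3 = 0.8834

0.8834


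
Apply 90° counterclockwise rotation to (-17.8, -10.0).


90° CCW: (x,y) -> (-y, x)
(-17.8,-10) -> (10, -17.8)

(10, -17.8)


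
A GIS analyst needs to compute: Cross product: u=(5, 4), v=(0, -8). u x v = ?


u x v = u_x*v_y - u_y*v_x = 5*(-8) - 4*0
= (-40) - 0 = -40

-40


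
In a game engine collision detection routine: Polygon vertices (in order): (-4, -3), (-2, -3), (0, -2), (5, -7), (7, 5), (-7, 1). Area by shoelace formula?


Shoelace sum: ((-4)*(-3) - (-2)*(-3)) + ((-2)*(-2) - 0*(-3)) + (0*(-7) - 5*(-2)) + (5*5 - 7*(-7)) + (7*1 - (-7)*5) + ((-7)*(-3) - (-4)*1)
= 161
Area = |161|/2 = 80.5

80.5


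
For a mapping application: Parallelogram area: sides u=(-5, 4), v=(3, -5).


|u x v| = |(-5)*(-5) - 4*3|
= |25 - 12| = 13

13


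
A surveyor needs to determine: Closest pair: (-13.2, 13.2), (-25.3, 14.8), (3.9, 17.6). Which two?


d(P0,P1) = 12.2053, d(P0,P2) = 17.657, d(P1,P2) = 29.3339
Closest: P0 and P1

Closest pair: (-13.2, 13.2) and (-25.3, 14.8), distance = 12.2053


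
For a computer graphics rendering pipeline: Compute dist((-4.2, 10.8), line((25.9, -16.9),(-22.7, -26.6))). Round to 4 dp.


|cross product| = 1638.19
|line direction| = sqrt(2456.05) = 49.5586
Distance = 1638.19/sqrt(2456.05) = 33.0556

33.0556


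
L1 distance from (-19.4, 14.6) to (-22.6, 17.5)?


|(-19.4)-(-22.6)| + |14.6-17.5| = 3.2 + 2.9 = 6.1

6.1


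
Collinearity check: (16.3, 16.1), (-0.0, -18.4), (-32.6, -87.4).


Cross product: (0-16.3)*((-87.4)-16.1) - ((-18.4)-16.1)*((-32.6)-16.3)
= 0

Yes, collinear


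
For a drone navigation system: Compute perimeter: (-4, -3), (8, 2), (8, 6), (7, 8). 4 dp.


Sides: (-4, -3)->(8, 2): sqrt(169) = 13, (8, 2)->(8, 6): sqrt(16) = 4, (8, 6)->(7, 8): sqrt(5) = 2.236068, (7, 8)->(-4, -3): sqrt(242) = 15.556349
Sum = 34.792417
Perimeter = 34.7924

34.7924


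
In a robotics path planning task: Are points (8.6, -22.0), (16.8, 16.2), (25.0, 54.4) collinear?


Cross product: (16.8-8.6)*(54.4-(-22)) - (16.2-(-22))*(25-8.6)
= 0

Yes, collinear


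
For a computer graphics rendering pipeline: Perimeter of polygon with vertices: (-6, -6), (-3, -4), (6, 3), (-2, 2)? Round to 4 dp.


Sides: (-6, -6)->(-3, -4): sqrt(13) = 3.605551, (-3, -4)->(6, 3): sqrt(130) = 11.401754, (6, 3)->(-2, 2): sqrt(65) = 8.062258, (-2, 2)->(-6, -6): sqrt(80) = 8.944272
Sum = 32.013835
Perimeter = 32.0138

32.0138


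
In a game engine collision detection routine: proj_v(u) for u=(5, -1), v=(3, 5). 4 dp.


u.v = 10, |v| = sqrt(34) = 5.831
Scalar projection = u.v / |v| = 10 / sqrt(34) = 1.715

1.715


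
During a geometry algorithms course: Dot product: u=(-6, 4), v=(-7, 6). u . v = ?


u . v = u_x*v_x + u_y*v_y = (-6)*(-7) + 4*6
= 42 + 24 = 66

66


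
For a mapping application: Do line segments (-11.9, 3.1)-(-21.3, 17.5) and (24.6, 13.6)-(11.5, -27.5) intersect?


Cross products: d1=-1362.6, d2=-1937.58, d3=-624.3, d4=-49.32
d1*d2 < 0 and d3*d4 < 0? no

No, they don't intersect


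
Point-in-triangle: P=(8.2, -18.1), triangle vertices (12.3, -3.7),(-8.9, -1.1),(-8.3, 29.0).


Cross products: AB x AP = 315.94, BC x BP = -524.91, CA x CP = -430.71
All same sign? no

No, outside


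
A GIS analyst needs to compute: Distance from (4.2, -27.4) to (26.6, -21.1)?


dx=22.4, dy=6.3
d^2 = 22.4^2 + 6.3^2 = 541.45
d = sqrt(541.45) = 23.2691

23.2691


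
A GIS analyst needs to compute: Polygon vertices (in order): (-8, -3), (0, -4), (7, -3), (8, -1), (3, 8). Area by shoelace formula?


Shoelace sum: ((-8)*(-4) - 0*(-3)) + (0*(-3) - 7*(-4)) + (7*(-1) - 8*(-3)) + (8*8 - 3*(-1)) + (3*(-3) - (-8)*8)
= 199
Area = |199|/2 = 99.5

99.5


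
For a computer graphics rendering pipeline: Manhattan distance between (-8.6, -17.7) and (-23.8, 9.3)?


|(-8.6)-(-23.8)| + |(-17.7)-9.3| = 15.2 + 27 = 42.2

42.2


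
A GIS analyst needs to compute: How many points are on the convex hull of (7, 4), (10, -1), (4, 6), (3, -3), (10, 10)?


Convex hull vertices (CCW): (3, -3), (10, -1), (10, 10), (4, 6)
Count = 4

4


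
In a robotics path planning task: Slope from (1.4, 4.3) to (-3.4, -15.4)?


slope = (y2-y1)/(x2-x1) = ((-15.4)-4.3)/((-3.4)-1.4) = (-19.7)/(-4.8) = 4.1042

4.1042


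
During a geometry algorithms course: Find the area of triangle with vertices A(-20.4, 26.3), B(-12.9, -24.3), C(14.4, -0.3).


Area = |x_A(y_B-y_C) + x_B(y_C-y_A) + x_C(y_A-y_B)|/2
= |489.6 + 343.14 + 728.64|/2
= 1561.38/2 = 780.69

780.69


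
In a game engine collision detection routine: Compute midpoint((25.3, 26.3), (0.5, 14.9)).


M = ((25.3+0.5)/2, (26.3+14.9)/2)
= (12.9, 20.6)

(12.9, 20.6)


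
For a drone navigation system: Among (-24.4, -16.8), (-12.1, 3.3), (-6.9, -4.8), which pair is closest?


d(P0,P1) = 23.5648, d(P0,P2) = 21.2191, d(P1,P2) = 9.6255
Closest: P1 and P2

Closest pair: (-12.1, 3.3) and (-6.9, -4.8), distance = 9.6255


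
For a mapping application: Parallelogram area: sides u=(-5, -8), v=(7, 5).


|u x v| = |(-5)*5 - (-8)*7|
= |(-25) - (-56)| = 31

31


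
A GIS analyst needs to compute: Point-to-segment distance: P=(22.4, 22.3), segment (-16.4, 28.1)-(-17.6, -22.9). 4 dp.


Project P onto AB: t = 0.0958 (clamped to [0,1])
Closest point on segment: (-16.5149, 23.2156)
Distance: 38.9257

38.9257


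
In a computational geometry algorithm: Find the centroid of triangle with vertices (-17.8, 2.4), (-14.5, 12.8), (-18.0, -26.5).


Centroid = ((x_A+x_B+x_C)/3, (y_A+y_B+y_C)/3)
= (((-17.8)+(-14.5)+(-18))/3, (2.4+12.8+(-26.5))/3)
= (-16.7667, -3.7667)

(-16.7667, -3.7667)


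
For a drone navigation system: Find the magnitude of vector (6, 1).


|u| = sqrt(6^2 + 1^2) = sqrt(37) = 6.0828

6.0828


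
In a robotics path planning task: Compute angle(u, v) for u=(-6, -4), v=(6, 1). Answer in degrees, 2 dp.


u.v = -40, |u| = sqrt(52) = 7.2111, |v| = sqrt(37) = 6.0828
cos(theta) = u.v/(|u||v|) = -40/sqrt(1924) = -0.911922
theta = acos(-0.911922) = 155.77 degrees

155.77 degrees


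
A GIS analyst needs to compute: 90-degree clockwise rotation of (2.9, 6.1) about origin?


90° CW: (x,y) -> (y, -x)
(2.9,6.1) -> (6.1, -2.9)

(6.1, -2.9)


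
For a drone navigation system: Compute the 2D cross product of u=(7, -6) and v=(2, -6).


u x v = u_x*v_y - u_y*v_x = 7*(-6) - (-6)*2
= (-42) - (-12) = -30

-30


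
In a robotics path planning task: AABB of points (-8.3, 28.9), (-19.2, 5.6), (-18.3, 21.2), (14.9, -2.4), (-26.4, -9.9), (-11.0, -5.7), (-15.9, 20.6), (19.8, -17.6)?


x range: [-26.4, 19.8]
y range: [-17.6, 28.9]
Bounding box: (-26.4,-17.6) to (19.8,28.9)

(-26.4,-17.6) to (19.8,28.9)


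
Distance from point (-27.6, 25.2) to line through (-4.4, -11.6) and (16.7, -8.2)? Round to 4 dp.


|cross product| = 855.36
|line direction| = sqrt(456.77) = 21.3722
Distance = 855.36/sqrt(456.77) = 40.0221

40.0221


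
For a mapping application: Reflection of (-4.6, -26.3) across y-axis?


Reflection over y-axis: (x,y) -> (-x,y)
(-4.6, -26.3) -> (4.6, -26.3)

(4.6, -26.3)


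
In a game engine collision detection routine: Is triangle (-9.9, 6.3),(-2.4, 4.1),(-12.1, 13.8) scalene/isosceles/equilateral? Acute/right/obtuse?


Side lengths squared: AB^2=61.09, BC^2=188.18, CA^2=61.09
Sorted: [61.09, 61.09, 188.18]
By sides: Isosceles, By angles: Obtuse

Isosceles, Obtuse


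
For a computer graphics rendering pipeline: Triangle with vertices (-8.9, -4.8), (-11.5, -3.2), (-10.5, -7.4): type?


Side lengths squared: AB^2=9.32, BC^2=18.64, CA^2=9.32
Sorted: [9.32, 9.32, 18.64]
By sides: Isosceles, By angles: Right

Isosceles, Right


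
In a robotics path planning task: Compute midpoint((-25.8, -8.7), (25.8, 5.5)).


M = (((-25.8)+25.8)/2, ((-8.7)+5.5)/2)
= (0, -1.6)

(0, -1.6)


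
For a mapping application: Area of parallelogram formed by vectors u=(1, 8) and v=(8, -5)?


|u x v| = |1*(-5) - 8*8|
= |(-5) - 64| = 69

69


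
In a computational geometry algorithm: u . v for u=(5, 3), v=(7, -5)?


u . v = u_x*v_x + u_y*v_y = 5*7 + 3*(-5)
= 35 + (-15) = 20

20


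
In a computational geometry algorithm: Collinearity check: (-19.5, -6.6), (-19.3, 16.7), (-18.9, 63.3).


Cross product: ((-19.3)-(-19.5))*(63.3-(-6.6)) - (16.7-(-6.6))*((-18.9)-(-19.5))
= 0

Yes, collinear


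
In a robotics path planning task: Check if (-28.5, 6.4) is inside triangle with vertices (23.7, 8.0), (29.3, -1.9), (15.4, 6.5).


Cross products: AB x AP = -525.74, BC x BP = 370.15, CA x CP = 65.02
All same sign? no

No, outside


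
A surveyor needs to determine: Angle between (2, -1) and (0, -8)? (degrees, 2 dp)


u.v = 8, |u| = sqrt(5) = 2.2361, |v| = sqrt(64) = 8
cos(theta) = u.v/(|u||v|) = 8/sqrt(320) = 0.447214
theta = acos(0.447214) = 63.43 degrees

63.43 degrees


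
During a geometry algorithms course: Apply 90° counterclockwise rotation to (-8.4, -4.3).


90° CCW: (x,y) -> (-y, x)
(-8.4,-4.3) -> (4.3, -8.4)

(4.3, -8.4)


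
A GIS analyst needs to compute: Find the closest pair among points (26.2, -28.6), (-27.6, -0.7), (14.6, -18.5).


d(P0,P1) = 60.604, d(P0,P2) = 15.3808, d(P1,P2) = 45.8004
Closest: P0 and P2

Closest pair: (26.2, -28.6) and (14.6, -18.5), distance = 15.3808


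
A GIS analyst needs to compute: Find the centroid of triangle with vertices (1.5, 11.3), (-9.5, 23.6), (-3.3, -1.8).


Centroid = ((x_A+x_B+x_C)/3, (y_A+y_B+y_C)/3)
= ((1.5+(-9.5)+(-3.3))/3, (11.3+23.6+(-1.8))/3)
= (-3.7667, 11.0333)

(-3.7667, 11.0333)


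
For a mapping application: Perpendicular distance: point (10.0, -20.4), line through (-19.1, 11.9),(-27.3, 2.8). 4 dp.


|cross product| = 529.67
|line direction| = sqrt(150.05) = 12.2495
Distance = 529.67/sqrt(150.05) = 43.2402

43.2402


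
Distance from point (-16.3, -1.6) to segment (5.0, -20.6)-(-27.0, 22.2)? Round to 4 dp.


Project P onto AB: t = 0.5234 (clamped to [0,1])
Closest point on segment: (-11.7494, 1.8023)
Distance: 5.6819

5.6819


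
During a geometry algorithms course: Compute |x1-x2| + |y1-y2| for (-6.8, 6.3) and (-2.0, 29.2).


|(-6.8)-(-2)| + |6.3-29.2| = 4.8 + 22.9 = 27.7

27.7


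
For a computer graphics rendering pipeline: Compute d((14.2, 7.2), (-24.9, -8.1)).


dx=-39.1, dy=-15.3
d^2 = (-39.1)^2 + (-15.3)^2 = 1762.9
d = sqrt(1762.9) = 41.9869

41.9869


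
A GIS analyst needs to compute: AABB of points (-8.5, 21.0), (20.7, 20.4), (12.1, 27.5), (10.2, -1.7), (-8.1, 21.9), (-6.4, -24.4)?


x range: [-8.5, 20.7]
y range: [-24.4, 27.5]
Bounding box: (-8.5,-24.4) to (20.7,27.5)

(-8.5,-24.4) to (20.7,27.5)


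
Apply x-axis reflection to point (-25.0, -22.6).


Reflection over x-axis: (x,y) -> (x,-y)
(-25, -22.6) -> (-25, 22.6)

(-25, 22.6)


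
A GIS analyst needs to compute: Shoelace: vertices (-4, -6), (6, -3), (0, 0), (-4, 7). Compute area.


Shoelace sum: ((-4)*(-3) - 6*(-6)) + (6*0 - 0*(-3)) + (0*7 - (-4)*0) + ((-4)*(-6) - (-4)*7)
= 100
Area = |100|/2 = 50

50


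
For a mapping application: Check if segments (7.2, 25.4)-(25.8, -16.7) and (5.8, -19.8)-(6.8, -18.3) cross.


Cross products: d1=43.1, d2=-26.9, d3=-899.66, d4=-829.66
d1*d2 < 0 and d3*d4 < 0? no

No, they don't intersect


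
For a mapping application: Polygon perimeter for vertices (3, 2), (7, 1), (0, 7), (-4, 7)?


Sides: (3, 2)->(7, 1): sqrt(17) = 4.123106, (7, 1)->(0, 7): sqrt(85) = 9.219544, (0, 7)->(-4, 7): sqrt(16) = 4, (-4, 7)->(3, 2): sqrt(74) = 8.602325
Sum = 25.944975
Perimeter = 25.945

25.945


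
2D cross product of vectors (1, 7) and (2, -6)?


u x v = u_x*v_y - u_y*v_x = 1*(-6) - 7*2
= (-6) - 14 = -20

-20


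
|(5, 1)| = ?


|u| = sqrt(5^2 + 1^2) = sqrt(26) = 5.099

5.099


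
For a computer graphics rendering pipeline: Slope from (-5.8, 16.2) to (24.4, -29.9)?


slope = (y2-y1)/(x2-x1) = ((-29.9)-16.2)/(24.4-(-5.8)) = (-46.1)/30.2 = -1.5265

-1.5265


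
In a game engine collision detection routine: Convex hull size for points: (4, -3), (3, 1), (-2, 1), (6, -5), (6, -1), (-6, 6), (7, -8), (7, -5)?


Convex hull vertices (CCW): (-6, 6), (-2, 1), (7, -8), (7, -5), (6, -1), (3, 1)
Count = 6

6


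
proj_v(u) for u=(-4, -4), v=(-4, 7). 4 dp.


u.v = -12, |v| = sqrt(65) = 8.0623
Scalar projection = u.v / |v| = -12 / sqrt(65) = -1.4884

-1.4884


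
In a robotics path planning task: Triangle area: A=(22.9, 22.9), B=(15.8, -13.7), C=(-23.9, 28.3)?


Area = |x_A(y_B-y_C) + x_B(y_C-y_A) + x_C(y_A-y_B)|/2
= |(-961.8) + 85.32 + (-874.74)|/2
= 1751.22/2 = 875.61

875.61


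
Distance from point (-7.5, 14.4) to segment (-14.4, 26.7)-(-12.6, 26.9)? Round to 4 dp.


Project P onto AB: t = 1 (clamped to [0,1])
Closest point on segment: (-12.6, 26.9)
Distance: 13.5004

13.5004


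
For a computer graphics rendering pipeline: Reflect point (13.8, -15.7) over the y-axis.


Reflection over y-axis: (x,y) -> (-x,y)
(13.8, -15.7) -> (-13.8, -15.7)

(-13.8, -15.7)


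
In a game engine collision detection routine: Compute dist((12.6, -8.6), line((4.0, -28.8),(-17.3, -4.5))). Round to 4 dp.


|cross product| = 639.24
|line direction| = sqrt(1044.18) = 32.3138
Distance = 639.24/sqrt(1044.18) = 19.7823

19.7823


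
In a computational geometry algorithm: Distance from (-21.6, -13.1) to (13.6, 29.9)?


dx=35.2, dy=43
d^2 = 35.2^2 + 43^2 = 3088.04
d = sqrt(3088.04) = 55.5701

55.5701


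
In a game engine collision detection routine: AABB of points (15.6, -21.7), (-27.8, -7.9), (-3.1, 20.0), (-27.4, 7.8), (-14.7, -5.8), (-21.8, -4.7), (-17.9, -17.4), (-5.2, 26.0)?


x range: [-27.8, 15.6]
y range: [-21.7, 26]
Bounding box: (-27.8,-21.7) to (15.6,26)

(-27.8,-21.7) to (15.6,26)


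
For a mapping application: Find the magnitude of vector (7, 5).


|u| = sqrt(7^2 + 5^2) = sqrt(74) = 8.6023

8.6023


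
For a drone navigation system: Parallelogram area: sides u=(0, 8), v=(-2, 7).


|u x v| = |0*7 - 8*(-2)|
= |0 - (-16)| = 16

16


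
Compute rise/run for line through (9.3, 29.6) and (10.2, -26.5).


slope = (y2-y1)/(x2-x1) = ((-26.5)-29.6)/(10.2-9.3) = (-56.1)/0.9 = -62.3333

-62.3333


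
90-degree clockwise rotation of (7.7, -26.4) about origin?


90° CW: (x,y) -> (y, -x)
(7.7,-26.4) -> (-26.4, -7.7)

(-26.4, -7.7)


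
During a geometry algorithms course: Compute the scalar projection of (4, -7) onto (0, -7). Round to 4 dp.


u.v = 49, |v| = sqrt(49) = 7
Scalar projection = u.v / |v| = 49 / sqrt(49) = 7

7


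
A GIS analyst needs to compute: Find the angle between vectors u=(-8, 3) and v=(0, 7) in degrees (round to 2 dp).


u.v = 21, |u| = sqrt(73) = 8.544, |v| = sqrt(49) = 7
cos(theta) = u.v/(|u||v|) = 21/sqrt(3577) = 0.351123
theta = acos(0.351123) = 69.44 degrees

69.44 degrees


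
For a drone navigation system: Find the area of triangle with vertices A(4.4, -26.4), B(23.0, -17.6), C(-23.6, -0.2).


Area = |x_A(y_B-y_C) + x_B(y_C-y_A) + x_C(y_A-y_B)|/2
= |(-76.56) + 602.6 + 207.68|/2
= 733.72/2 = 366.86

366.86


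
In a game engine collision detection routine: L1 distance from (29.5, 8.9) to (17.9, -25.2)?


|29.5-17.9| + |8.9-(-25.2)| = 11.6 + 34.1 = 45.7

45.7


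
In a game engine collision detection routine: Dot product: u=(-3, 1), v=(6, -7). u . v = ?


u . v = u_x*v_x + u_y*v_y = (-3)*6 + 1*(-7)
= (-18) + (-7) = -25

-25


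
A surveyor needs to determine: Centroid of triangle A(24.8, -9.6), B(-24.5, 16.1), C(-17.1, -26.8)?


Centroid = ((x_A+x_B+x_C)/3, (y_A+y_B+y_C)/3)
= ((24.8+(-24.5)+(-17.1))/3, ((-9.6)+16.1+(-26.8))/3)
= (-5.6, -6.7667)

(-5.6, -6.7667)


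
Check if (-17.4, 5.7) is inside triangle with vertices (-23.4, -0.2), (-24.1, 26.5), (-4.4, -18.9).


Cross products: AB x AP = -164.33, BC x BP = -105.58, CA x CP = -224.3
All same sign? yes

Yes, inside


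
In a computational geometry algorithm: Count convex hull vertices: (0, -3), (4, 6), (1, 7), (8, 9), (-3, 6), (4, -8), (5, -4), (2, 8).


Convex hull vertices (CCW): (-3, 6), (0, -3), (4, -8), (5, -4), (8, 9), (2, 8)
Count = 6

6


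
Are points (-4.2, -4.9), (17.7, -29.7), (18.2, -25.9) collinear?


Cross product: (17.7-(-4.2))*((-25.9)-(-4.9)) - ((-29.7)-(-4.9))*(18.2-(-4.2))
= 95.62

No, not collinear


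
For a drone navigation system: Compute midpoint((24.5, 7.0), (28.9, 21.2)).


M = ((24.5+28.9)/2, (7+21.2)/2)
= (26.7, 14.1)

(26.7, 14.1)


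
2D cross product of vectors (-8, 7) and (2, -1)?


u x v = u_x*v_y - u_y*v_x = (-8)*(-1) - 7*2
= 8 - 14 = -6

-6


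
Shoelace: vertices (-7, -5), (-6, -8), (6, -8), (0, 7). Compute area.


Shoelace sum: ((-7)*(-8) - (-6)*(-5)) + ((-6)*(-8) - 6*(-8)) + (6*7 - 0*(-8)) + (0*(-5) - (-7)*7)
= 213
Area = |213|/2 = 106.5

106.5


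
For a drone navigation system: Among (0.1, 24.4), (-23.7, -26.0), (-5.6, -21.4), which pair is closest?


d(P0,P1) = 55.7369, d(P0,P2) = 46.1533, d(P1,P2) = 18.6754
Closest: P1 and P2

Closest pair: (-23.7, -26.0) and (-5.6, -21.4), distance = 18.6754


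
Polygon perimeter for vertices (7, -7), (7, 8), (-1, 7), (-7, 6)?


Sides: (7, -7)->(7, 8): sqrt(225) = 15, (7, 8)->(-1, 7): sqrt(65) = 8.062258, (-1, 7)->(-7, 6): sqrt(37) = 6.082763, (-7, 6)->(7, -7): sqrt(365) = 19.104973
Sum = 48.249994
Perimeter = 48.25

48.25


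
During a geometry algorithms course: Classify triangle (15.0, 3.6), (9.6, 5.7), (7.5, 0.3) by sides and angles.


Side lengths squared: AB^2=33.57, BC^2=33.57, CA^2=67.14
Sorted: [33.57, 33.57, 67.14]
By sides: Isosceles, By angles: Right

Isosceles, Right


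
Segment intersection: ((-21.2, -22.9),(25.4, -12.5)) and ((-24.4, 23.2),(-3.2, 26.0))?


Cross products: d1=-986.28, d2=-896.28, d3=2181.54, d4=2091.54
d1*d2 < 0 and d3*d4 < 0? no

No, they don't intersect


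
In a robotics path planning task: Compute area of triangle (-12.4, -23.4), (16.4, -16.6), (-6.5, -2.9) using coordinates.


Area = |x_A(y_B-y_C) + x_B(y_C-y_A) + x_C(y_A-y_B)|/2
= |169.88 + 336.2 + 44.2|/2
= 550.28/2 = 275.14

275.14


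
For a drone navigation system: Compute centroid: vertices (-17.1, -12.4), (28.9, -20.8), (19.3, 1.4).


Centroid = ((x_A+x_B+x_C)/3, (y_A+y_B+y_C)/3)
= (((-17.1)+28.9+19.3)/3, ((-12.4)+(-20.8)+1.4)/3)
= (10.3667, -10.6)

(10.3667, -10.6)


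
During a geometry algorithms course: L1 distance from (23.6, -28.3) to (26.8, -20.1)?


|23.6-26.8| + |(-28.3)-(-20.1)| = 3.2 + 8.2 = 11.4

11.4


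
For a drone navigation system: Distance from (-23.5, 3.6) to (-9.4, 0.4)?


dx=14.1, dy=-3.2
d^2 = 14.1^2 + (-3.2)^2 = 209.05
d = sqrt(209.05) = 14.4586

14.4586


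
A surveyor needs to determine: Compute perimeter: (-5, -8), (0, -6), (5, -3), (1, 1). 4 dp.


Sides: (-5, -8)->(0, -6): sqrt(29) = 5.385165, (0, -6)->(5, -3): sqrt(34) = 5.830952, (5, -3)->(1, 1): sqrt(32) = 5.656854, (1, 1)->(-5, -8): sqrt(117) = 10.816654
Sum = 27.689625
Perimeter = 27.6896

27.6896


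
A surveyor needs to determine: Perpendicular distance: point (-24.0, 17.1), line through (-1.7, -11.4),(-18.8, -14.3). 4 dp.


|cross product| = 552.02
|line direction| = sqrt(300.82) = 17.3442
Distance = 552.02/sqrt(300.82) = 31.8274

31.8274


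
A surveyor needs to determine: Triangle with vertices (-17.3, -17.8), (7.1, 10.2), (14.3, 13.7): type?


Side lengths squared: AB^2=1379.36, BC^2=64.09, CA^2=1990.81
Sorted: [64.09, 1379.36, 1990.81]
By sides: Scalene, By angles: Obtuse

Scalene, Obtuse


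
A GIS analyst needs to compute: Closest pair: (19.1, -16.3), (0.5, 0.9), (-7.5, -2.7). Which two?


d(P0,P1) = 25.3338, d(P0,P2) = 29.8751, d(P1,P2) = 8.7727
Closest: P1 and P2

Closest pair: (0.5, 0.9) and (-7.5, -2.7), distance = 8.7727


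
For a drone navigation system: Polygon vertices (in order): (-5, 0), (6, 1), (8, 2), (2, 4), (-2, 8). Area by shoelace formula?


Shoelace sum: ((-5)*1 - 6*0) + (6*2 - 8*1) + (8*4 - 2*2) + (2*8 - (-2)*4) + ((-2)*0 - (-5)*8)
= 91
Area = |91|/2 = 45.5

45.5


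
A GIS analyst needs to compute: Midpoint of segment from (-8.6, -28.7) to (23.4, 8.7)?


M = (((-8.6)+23.4)/2, ((-28.7)+8.7)/2)
= (7.4, -10)

(7.4, -10)


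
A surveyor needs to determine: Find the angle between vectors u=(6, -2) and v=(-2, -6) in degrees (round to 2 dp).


u.v = 0, |u| = sqrt(40) = 6.3246, |v| = sqrt(40) = 6.3246
cos(theta) = u.v/(|u||v|) = 0/sqrt(1600) = 0
theta = acos(0) = 90 degrees

90 degrees


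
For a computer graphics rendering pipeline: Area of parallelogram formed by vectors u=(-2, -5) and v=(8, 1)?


|u x v| = |(-2)*1 - (-5)*8|
= |(-2) - (-40)| = 38

38


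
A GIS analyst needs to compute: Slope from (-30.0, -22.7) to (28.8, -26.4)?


slope = (y2-y1)/(x2-x1) = ((-26.4)-(-22.7))/(28.8-(-30)) = (-3.7)/58.8 = -0.0629

-0.0629


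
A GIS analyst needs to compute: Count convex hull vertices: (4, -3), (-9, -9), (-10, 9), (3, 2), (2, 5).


Convex hull vertices (CCW): (-10, 9), (-9, -9), (4, -3), (3, 2), (2, 5)
Count = 5

5


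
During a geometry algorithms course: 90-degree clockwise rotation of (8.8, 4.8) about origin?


90° CW: (x,y) -> (y, -x)
(8.8,4.8) -> (4.8, -8.8)

(4.8, -8.8)


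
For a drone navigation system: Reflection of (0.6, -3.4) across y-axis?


Reflection over y-axis: (x,y) -> (-x,y)
(0.6, -3.4) -> (-0.6, -3.4)

(-0.6, -3.4)


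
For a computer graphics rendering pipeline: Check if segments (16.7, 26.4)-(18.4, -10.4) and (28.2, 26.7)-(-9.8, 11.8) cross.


Cross products: d1=-159.95, d2=1263.78, d3=423.71, d4=-1000.02
d1*d2 < 0 and d3*d4 < 0? yes

Yes, they intersect


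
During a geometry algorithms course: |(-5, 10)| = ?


|u| = sqrt((-5)^2 + 10^2) = sqrt(125) = 11.1803

11.1803


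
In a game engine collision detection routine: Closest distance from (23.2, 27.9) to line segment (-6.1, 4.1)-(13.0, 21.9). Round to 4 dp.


Project P onto AB: t = 1 (clamped to [0,1])
Closest point on segment: (13, 21.9)
Distance: 11.8338

11.8338


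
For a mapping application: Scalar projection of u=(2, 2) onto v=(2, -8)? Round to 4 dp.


u.v = -12, |v| = sqrt(68) = 8.2462
Scalar projection = u.v / |v| = -12 / sqrt(68) = -1.4552

-1.4552


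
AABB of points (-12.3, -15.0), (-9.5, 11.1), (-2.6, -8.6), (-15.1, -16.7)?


x range: [-15.1, -2.6]
y range: [-16.7, 11.1]
Bounding box: (-15.1,-16.7) to (-2.6,11.1)

(-15.1,-16.7) to (-2.6,11.1)


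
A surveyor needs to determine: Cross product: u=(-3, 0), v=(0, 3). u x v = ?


u x v = u_x*v_y - u_y*v_x = (-3)*3 - 0*0
= (-9) - 0 = -9

-9


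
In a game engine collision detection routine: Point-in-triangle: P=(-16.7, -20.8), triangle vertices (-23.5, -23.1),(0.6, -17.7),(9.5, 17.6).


Cross products: AB x AP = 18.71, BC x BP = 583.1, CA x CP = 200.86
All same sign? yes

Yes, inside


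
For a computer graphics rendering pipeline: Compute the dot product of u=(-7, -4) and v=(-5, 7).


u . v = u_x*v_x + u_y*v_y = (-7)*(-5) + (-4)*7
= 35 + (-28) = 7

7


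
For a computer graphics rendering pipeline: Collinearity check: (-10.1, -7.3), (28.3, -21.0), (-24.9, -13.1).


Cross product: (28.3-(-10.1))*((-13.1)-(-7.3)) - ((-21)-(-7.3))*((-24.9)-(-10.1))
= -425.48

No, not collinear


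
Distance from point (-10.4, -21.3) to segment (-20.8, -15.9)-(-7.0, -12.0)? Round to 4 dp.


Project P onto AB: t = 0.5955 (clamped to [0,1])
Closest point on segment: (-12.5824, -13.5776)
Distance: 8.0248

8.0248


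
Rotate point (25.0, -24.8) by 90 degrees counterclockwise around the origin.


90° CCW: (x,y) -> (-y, x)
(25,-24.8) -> (24.8, 25)

(24.8, 25)


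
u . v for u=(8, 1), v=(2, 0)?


u . v = u_x*v_x + u_y*v_y = 8*2 + 1*0
= 16 + 0 = 16

16


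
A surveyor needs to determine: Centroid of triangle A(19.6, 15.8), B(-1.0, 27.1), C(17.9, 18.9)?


Centroid = ((x_A+x_B+x_C)/3, (y_A+y_B+y_C)/3)
= ((19.6+(-1)+17.9)/3, (15.8+27.1+18.9)/3)
= (12.1667, 20.6)

(12.1667, 20.6)


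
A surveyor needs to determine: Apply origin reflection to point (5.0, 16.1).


Reflection over origin: (x,y) -> (-x,-y)
(5, 16.1) -> (-5, -16.1)

(-5, -16.1)


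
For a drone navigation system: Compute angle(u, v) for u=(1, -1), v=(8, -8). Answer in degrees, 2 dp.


u.v = 16, |u| = sqrt(2) = 1.4142, |v| = sqrt(128) = 11.3137
cos(theta) = u.v/(|u||v|) = 16/sqrt(256) = 1
theta = acos(1) = 0 degrees

0 degrees


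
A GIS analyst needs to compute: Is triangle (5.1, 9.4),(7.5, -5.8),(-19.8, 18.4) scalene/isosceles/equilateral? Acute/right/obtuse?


Side lengths squared: AB^2=236.8, BC^2=1330.93, CA^2=701.01
Sorted: [236.8, 701.01, 1330.93]
By sides: Scalene, By angles: Obtuse

Scalene, Obtuse


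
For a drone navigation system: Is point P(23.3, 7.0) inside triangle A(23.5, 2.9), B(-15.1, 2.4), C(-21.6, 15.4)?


Cross products: AB x AP = -158.36, BC x BP = -529.1, CA x CP = 182.41
All same sign? no

No, outside


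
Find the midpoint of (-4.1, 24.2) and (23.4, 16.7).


M = (((-4.1)+23.4)/2, (24.2+16.7)/2)
= (9.65, 20.45)

(9.65, 20.45)


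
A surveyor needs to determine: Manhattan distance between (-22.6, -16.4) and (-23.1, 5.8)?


|(-22.6)-(-23.1)| + |(-16.4)-5.8| = 0.5 + 22.2 = 22.7

22.7


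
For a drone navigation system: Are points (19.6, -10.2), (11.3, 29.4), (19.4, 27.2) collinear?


Cross product: (11.3-19.6)*(27.2-(-10.2)) - (29.4-(-10.2))*(19.4-19.6)
= -302.5

No, not collinear


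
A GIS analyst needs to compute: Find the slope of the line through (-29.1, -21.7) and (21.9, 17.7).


slope = (y2-y1)/(x2-x1) = (17.7-(-21.7))/(21.9-(-29.1)) = 39.4/51 = 0.7725

0.7725


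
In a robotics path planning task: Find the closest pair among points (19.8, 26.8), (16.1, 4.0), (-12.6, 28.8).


d(P0,P1) = 23.0983, d(P0,P2) = 32.4617, d(P1,P2) = 37.9306
Closest: P0 and P1

Closest pair: (19.8, 26.8) and (16.1, 4.0), distance = 23.0983


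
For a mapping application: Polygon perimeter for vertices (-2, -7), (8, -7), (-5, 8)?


Sides: (-2, -7)->(8, -7): sqrt(100) = 10, (8, -7)->(-5, 8): sqrt(394) = 19.849433, (-5, 8)->(-2, -7): sqrt(234) = 15.297059
Sum = 45.146492
Perimeter = 45.1465

45.1465


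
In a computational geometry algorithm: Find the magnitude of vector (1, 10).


|u| = sqrt(1^2 + 10^2) = sqrt(101) = 10.0499

10.0499


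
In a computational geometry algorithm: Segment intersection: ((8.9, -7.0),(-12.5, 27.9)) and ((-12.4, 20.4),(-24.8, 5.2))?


Cross products: d1=663.52, d2=-94.52, d3=157.01, d4=915.05
d1*d2 < 0 and d3*d4 < 0? no

No, they don't intersect


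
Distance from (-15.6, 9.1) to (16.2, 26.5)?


dx=31.8, dy=17.4
d^2 = 31.8^2 + 17.4^2 = 1314
d = sqrt(1314) = 36.2491

36.2491


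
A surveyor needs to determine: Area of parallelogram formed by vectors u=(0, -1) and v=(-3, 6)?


|u x v| = |0*6 - (-1)*(-3)|
= |0 - 3| = 3

3


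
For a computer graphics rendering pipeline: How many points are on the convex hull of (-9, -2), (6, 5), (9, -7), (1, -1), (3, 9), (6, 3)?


Convex hull vertices (CCW): (-9, -2), (9, -7), (6, 5), (3, 9)
Count = 4

4


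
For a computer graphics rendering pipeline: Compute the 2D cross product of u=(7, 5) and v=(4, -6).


u x v = u_x*v_y - u_y*v_x = 7*(-6) - 5*4
= (-42) - 20 = -62

-62


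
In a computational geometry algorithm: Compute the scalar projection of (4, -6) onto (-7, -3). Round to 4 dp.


u.v = -10, |v| = sqrt(58) = 7.6158
Scalar projection = u.v / |v| = -10 / sqrt(58) = -1.3131

-1.3131


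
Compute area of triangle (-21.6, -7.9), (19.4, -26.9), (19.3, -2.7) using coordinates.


Area = |x_A(y_B-y_C) + x_B(y_C-y_A) + x_C(y_A-y_B)|/2
= |522.72 + 100.88 + 366.7|/2
= 990.3/2 = 495.15

495.15


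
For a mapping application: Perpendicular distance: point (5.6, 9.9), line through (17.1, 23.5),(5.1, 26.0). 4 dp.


|cross product| = 191.95
|line direction| = sqrt(150.25) = 12.2577
Distance = 191.95/sqrt(150.25) = 15.6596

15.6596


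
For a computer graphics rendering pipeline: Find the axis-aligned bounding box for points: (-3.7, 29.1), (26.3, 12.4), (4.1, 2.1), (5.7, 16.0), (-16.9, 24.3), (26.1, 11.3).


x range: [-16.9, 26.3]
y range: [2.1, 29.1]
Bounding box: (-16.9,2.1) to (26.3,29.1)

(-16.9,2.1) to (26.3,29.1)


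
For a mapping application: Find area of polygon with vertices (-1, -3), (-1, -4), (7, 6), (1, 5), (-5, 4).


Shoelace sum: ((-1)*(-4) - (-1)*(-3)) + ((-1)*6 - 7*(-4)) + (7*5 - 1*6) + (1*4 - (-5)*5) + ((-5)*(-3) - (-1)*4)
= 100
Area = |100|/2 = 50

50


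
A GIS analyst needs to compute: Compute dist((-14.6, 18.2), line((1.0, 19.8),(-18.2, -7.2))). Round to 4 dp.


|cross product| = 390.48
|line direction| = sqrt(1097.64) = 33.1307
Distance = 390.48/sqrt(1097.64) = 11.7861

11.7861


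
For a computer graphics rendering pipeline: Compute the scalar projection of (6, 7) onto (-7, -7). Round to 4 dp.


u.v = -91, |v| = sqrt(98) = 9.8995
Scalar projection = u.v / |v| = -91 / sqrt(98) = -9.1924

-9.1924


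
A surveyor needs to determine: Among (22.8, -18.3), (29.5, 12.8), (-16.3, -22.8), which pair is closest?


d(P0,P1) = 31.8135, d(P0,P2) = 39.3581, d(P1,P2) = 58.0086
Closest: P0 and P1

Closest pair: (22.8, -18.3) and (29.5, 12.8), distance = 31.8135


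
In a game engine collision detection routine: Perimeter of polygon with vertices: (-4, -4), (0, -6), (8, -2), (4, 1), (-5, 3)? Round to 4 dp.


Sides: (-4, -4)->(0, -6): sqrt(20) = 4.472136, (0, -6)->(8, -2): sqrt(80) = 8.944272, (8, -2)->(4, 1): sqrt(25) = 5, (4, 1)->(-5, 3): sqrt(85) = 9.219544, (-5, 3)->(-4, -4): sqrt(50) = 7.071068
Sum = 34.70702
Perimeter = 34.707

34.707


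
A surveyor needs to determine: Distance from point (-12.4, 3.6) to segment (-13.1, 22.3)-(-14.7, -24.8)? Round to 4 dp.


Project P onto AB: t = 0.3961 (clamped to [0,1])
Closest point on segment: (-13.7337, 3.6453)
Distance: 1.3345

1.3345


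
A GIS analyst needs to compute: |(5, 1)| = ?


|u| = sqrt(5^2 + 1^2) = sqrt(26) = 5.099

5.099


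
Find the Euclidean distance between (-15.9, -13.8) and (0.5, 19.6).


dx=16.4, dy=33.4
d^2 = 16.4^2 + 33.4^2 = 1384.52
d = sqrt(1384.52) = 37.2091

37.2091


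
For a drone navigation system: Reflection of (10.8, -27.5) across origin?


Reflection over origin: (x,y) -> (-x,-y)
(10.8, -27.5) -> (-10.8, 27.5)

(-10.8, 27.5)


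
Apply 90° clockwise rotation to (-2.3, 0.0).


90° CW: (x,y) -> (y, -x)
(-2.3,0) -> (0, 2.3)

(0, 2.3)


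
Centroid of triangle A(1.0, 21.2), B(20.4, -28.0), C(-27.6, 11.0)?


Centroid = ((x_A+x_B+x_C)/3, (y_A+y_B+y_C)/3)
= ((1+20.4+(-27.6))/3, (21.2+(-28)+11)/3)
= (-2.0667, 1.4)

(-2.0667, 1.4)


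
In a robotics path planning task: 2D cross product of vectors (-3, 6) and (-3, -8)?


u x v = u_x*v_y - u_y*v_x = (-3)*(-8) - 6*(-3)
= 24 - (-18) = 42

42


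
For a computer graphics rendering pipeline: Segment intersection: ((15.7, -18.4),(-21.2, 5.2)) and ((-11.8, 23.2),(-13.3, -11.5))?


Cross products: d1=1016.65, d2=-299.18, d3=-886.04, d4=429.79
d1*d2 < 0 and d3*d4 < 0? yes

Yes, they intersect
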